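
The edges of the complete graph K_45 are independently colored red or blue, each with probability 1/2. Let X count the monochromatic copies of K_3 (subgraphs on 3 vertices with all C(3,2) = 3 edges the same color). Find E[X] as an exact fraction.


Let X = Σ_S X_S over the C(45, 3) = 14190 subsets S of size 3, where X_S = 1 if the K_3 on S is monochromatic.
For a fixed S, the K_3 on S has C(3, 2) = 3 edges. P[all 3 edges red] = (1/2)^3, and likewise for blue, so P[monochromatic] = 2·(1/2)^3 = 2^{1 − 3} = 1/4.
By linearity of expectation: E[X] = C(45, 3) · 2^{1 − 3} = 14190 · 1/4 = 7095/2.
Numerically: E[X] ≈ 3547.50000.

E[X] = C(45,3)·2^(1−C(3,2)) = 7095/2 ≈ 3547.50000.


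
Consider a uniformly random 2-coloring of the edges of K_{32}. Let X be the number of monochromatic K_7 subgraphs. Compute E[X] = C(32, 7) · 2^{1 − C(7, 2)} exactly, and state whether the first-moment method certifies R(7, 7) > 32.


E[X] = C(32, 7) · 2^{1 − 21} = 3365856 · 2^{−20} = 3365856/1048576.
As a reduced fraction: E[X] = 105183/32768 ≈ 3.209930.
Is E[X] < 1? NO.
Since E[X] ≥ 1, the first-moment bound is inconclusive at n = 32; it does NOT by itself certify R(7, 7) > 32.

E[X] = 105183/32768 ≈ 3.209930; E[X] ≥ 1; first-moment method inconclusive here.


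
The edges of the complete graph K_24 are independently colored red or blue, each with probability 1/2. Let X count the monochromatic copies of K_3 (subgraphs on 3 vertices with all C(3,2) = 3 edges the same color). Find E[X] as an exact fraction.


Let X = Σ_S X_S over the C(24, 3) = 2024 subsets S of size 3, where X_S = 1 if the K_3 on S is monochromatic.
For a fixed S, the K_3 on S has C(3, 2) = 3 edges. P[all 3 edges red] = (1/2)^3, and likewise for blue, so P[monochromatic] = 2·(1/2)^3 = 2^{1 − 3} = 1/4.
By linearity of expectation: E[X] = C(24, 3) · 2^{1 − 3} = 2024 · 1/4 = 506.
Numerically: E[X] ≈ 506.00000.

E[X] = C(24,3)·2^(1−C(3,2)) = 506 ≈ 506.00000.


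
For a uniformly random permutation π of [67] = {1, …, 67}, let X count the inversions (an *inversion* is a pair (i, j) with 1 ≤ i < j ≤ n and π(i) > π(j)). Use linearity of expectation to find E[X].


Write X = Σ X_I over the C(67, 2) = 2211 pairs i < j, with X_I the indicator of one inversion.
There are 2211 indicators.
For each fixed pair i < j, the values π(i) and π(j) are two distinct elements of {1, …, 67} in uniformly random order; by symmetry P[π(i) > π(j)] = 1/2.
By linearity: E[X] = 2211 · (1/2) = C(67, 2) · (1/2) = 2211/2 = 2211/2 ≈ 1105.50000.

E[X] = 2211/2 = 1105.50000.


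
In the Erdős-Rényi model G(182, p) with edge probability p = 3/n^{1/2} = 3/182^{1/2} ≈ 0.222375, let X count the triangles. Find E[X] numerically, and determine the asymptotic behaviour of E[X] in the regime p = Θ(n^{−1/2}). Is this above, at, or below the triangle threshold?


Number of potential triangles: C(182, 3) = 988260.
Each occurs with probability p³ ≈ (0.222375)³ ≈ 1.09965558e-02.
By linearity: E[X] = C(182, 3)·p³ ≈ 988260 · 1.09965558e-02 ≈ 10867.456232.
Since α = 1/2 < 1, p = c/n^{1/2} ≫ 1/n is above the triangle threshold p ~ 1/n. Asymptotically E[X] ~ (c³/6)·n^{3(1−α)} = (3³/6)·n^{1.5} → ∞; triangles are abundant w.h.p.

E[X] ≈ 10867.456232; in regime p = Θ(1/n^{1/2}) E[X] diverges (above the triangle threshold p ~ 1/n).


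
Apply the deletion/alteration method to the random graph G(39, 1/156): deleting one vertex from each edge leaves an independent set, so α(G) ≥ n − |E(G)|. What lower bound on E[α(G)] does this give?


E[|E(G)|] = C(39, 2)·p = 741 · (1/156) = 19/4.
E[α(G)] ≥ n − E[|E(G)|] = 39 − 19/4 = 137/4.
Numerically: ≈ 34.2500.
(This is only a lower bound; the true E[α(G)] may be larger.)

E[α(G)] ≥ 137/4 ≈ 34.2500.


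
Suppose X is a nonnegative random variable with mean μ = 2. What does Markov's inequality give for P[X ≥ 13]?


μ = E[X] = 2, a = 13.
Markov: P[X ≥ 13] ≤ μ/a = (2)/13 = 2/13.
Numerically: ≈ 0.153846.
(Since a = 13 > μ = 2.000000, the bound 2/13 is < 1 and informative.)

P[X ≥ 13] ≤ 2/13 ≈ 0.153846.


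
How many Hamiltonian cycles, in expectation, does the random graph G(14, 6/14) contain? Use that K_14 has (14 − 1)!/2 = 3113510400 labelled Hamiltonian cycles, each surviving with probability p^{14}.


K_14 has (14 − 1)!/2 = 3113510400 labelled Hamiltonian cycles.
For each such Hamiltonian cycle H, let X_H = 1 if all 14 edges of H are present in G. Then P[X_H = 1] = p^{14} = (3/7)^{14} = 4782969/678223072849.
By linearity: E[X] = Σ_H E[X_H] = 3113510400 · p^{14} = 3113510400 · 4782969/678223072849 = 2127403389196800/96889010407.
Numerically: E[X] ≈ 21957.1.

E[X] = 3113510400 · (3/7)^{14} = 2127403389196800/96889010407 ≈ 21957.1.


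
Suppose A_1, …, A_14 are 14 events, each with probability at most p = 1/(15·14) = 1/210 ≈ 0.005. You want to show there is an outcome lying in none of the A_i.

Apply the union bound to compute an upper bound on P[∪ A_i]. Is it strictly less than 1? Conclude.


Union bound: P[∪_{i=1}^{14} A_i] ≤ Σ_i P[A_i] ≤ 14·p = 14·(1/210) = 1/15.
Numerically: 1/15 ≈ 0.067.
Is 1/15 < 1? YES.
Since P[∪ A_i] ≤ 1/15 < 1, the complement has P[∩ A_i^c] ≥ 1 − 1/15 = 14/15 > 0, so some outcome avoids every A_i.

14·p = 1/15 ≈ 0.067; existence CERTIFIED by the union bound.


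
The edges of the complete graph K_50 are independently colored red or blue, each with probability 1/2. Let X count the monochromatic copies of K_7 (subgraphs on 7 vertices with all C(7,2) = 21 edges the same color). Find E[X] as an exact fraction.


Let X = Σ_S X_S over the C(50, 7) = 99884400 subsets S of size 7, where X_S = 1 if the K_7 on S is monochromatic.
For a fixed S, the K_7 on S has C(7, 2) = 21 edges. P[all 21 edges red] = (1/2)^21, and likewise for blue, so P[monochromatic] = 2·(1/2)^21 = 2^{1 − 21} = 1/1048576.
By linearity of expectation: E[X] = C(50, 7) · 2^{1 − 21} = 99884400 · 1/1048576 = 6242775/65536.
Numerically: E[X] ≈ 95.2572.

E[X] = C(50,7)·2^(1−C(7,2)) = 6242775/65536 ≈ 95.2572.


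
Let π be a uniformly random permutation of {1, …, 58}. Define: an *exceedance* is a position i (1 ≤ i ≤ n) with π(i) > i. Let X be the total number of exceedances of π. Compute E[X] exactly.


Write X = Σ_{i=1}^{58} X_i, where X_i = 1_{π(i) > i}.
For each fixed i, π(i) is uniform over {1, …, 58} (marginal of a uniform permutation), so P[π(i) > i] = (n − i)/n. Summing: Σ_{i=1}^{58} (n − i)/n = (0 + 1 + … + 57)/58 = 58(58 − 1)/(2·58) = (58 − 1)/2.
Hence E[X] = Σ_{i=1}^{58} (58 − i)/58 = 57/2 ≈ 28.500.

E[X] = 57/2 = 28.500.


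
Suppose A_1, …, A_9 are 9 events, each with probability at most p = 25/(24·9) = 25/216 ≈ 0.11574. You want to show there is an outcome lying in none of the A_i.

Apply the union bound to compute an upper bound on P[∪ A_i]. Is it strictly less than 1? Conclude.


Union bound: P[∪_{i=1}^{9} A_i] ≤ Σ_i P[A_i] ≤ 9·p = 9·(25/216) = 25/24.
Numerically: 25/24 ≈ 1.04167.
Is 25/24 < 1? NO.
Since the bound 25/24 is ≥ 1, the union bound is uninformative here; it does NOT by itself certify existence.

9·p = 25/24 ≈ 1.04167; existence NOT certified by the union bound.


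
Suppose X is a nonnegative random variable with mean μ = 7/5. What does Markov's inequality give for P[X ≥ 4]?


μ = E[X] = 7/5, a = 4.
Markov: P[X ≥ 4] ≤ μ/a = (7/5)/4 = 7/20.
Numerically: ≈ 0.35000.
(Since a = 4 > μ = 1.40000, the bound 7/20 is < 1 and informative.)

P[X ≥ 4] ≤ 7/20 ≈ 0.35000.


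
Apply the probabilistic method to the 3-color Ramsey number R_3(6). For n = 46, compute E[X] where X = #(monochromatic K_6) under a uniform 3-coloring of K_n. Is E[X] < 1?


E[X] = C(46, 6) · 3^{1 − 15} = 9366819 · 3^{−14} = 9366819/4782969.
As a reduced fraction: E[X] = 3122273/1594323 ≈ 1.958369.
Is E[X] < 1? NO.
Since E[X] ≥ 1, the first-moment bound is inconclusive at n = 46; it does NOT by itself certify R_3(6) > 46.

E[X] = 3122273/1594323 ≈ 1.958369; E[X] ≥ 1; first-moment method inconclusive here.


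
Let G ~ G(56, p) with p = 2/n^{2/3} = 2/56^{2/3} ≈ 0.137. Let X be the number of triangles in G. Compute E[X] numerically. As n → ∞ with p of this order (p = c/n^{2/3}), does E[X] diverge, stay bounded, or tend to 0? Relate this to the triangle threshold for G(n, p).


Number of potential triangles: C(56, 3) = 27720.
Each occurs with probability p³ ≈ (0.137)³ ≈ 2.55102e-03.
By linearity: E[X] = C(56, 3)·p³ ≈ 27720 · 2.55102e-03 ≈ 70.714.
Since α = 2/3 < 1, p = c/n^{2/3} ≫ 1/n is above the triangle threshold p ~ 1/n. Asymptotically E[X] ~ (c³/6)·n^{3(1−α)} = (2³/6)·n^{1} → ∞; triangles are abundant w.h.p.

E[X] ≈ 70.714; in regime p = Θ(1/n^{2/3}) E[X] diverges (above the triangle threshold p ~ 1/n).


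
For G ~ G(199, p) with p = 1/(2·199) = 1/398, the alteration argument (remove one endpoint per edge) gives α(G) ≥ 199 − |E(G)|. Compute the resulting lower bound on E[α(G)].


E[|E(G)|] = C(199, 2)·p = 19701 · (1/398) = 99/2.
E[α(G)] ≥ n − E[|E(G)|] = 199 − 99/2 = 299/2.
Numerically: ≈ 149.5000.
(This is only a lower bound; the true E[α(G)] may be larger.)

E[α(G)] ≥ 299/2 ≈ 149.5000.


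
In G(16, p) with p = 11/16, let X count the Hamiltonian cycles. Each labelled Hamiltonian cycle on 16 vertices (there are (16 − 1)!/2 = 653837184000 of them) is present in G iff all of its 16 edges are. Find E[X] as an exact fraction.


K_16 has (16 − 1)!/2 = 653837184000 labelled Hamiltonian cycles.
For each such Hamiltonian cycle H, let X_H = 1 if all 16 edges of H are present in G. Then P[X_H = 1] = p^{16} = (11/16)^{16} = 45949729863572161/18446744073709551616.
Summing the indicators: E[X] = Σ_H E[X_H] = 653837184000 · p^{16} = 653837184000 · 45949729863572161/18446744073709551616 = 29339494120662818290072875/18014398509481984.
Numerically: E[X] ≈ 1.629e+09.

E[X] = 653837184000 · (11/16)^{16} = 29339494120662818290072875/18014398509481984 ≈ 1.629e+09.


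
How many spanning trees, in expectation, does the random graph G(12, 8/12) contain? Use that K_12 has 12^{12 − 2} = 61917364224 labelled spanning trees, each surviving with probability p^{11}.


K_12 has 12^{12 − 2} = 61917364224 labelled spanning trees.
For each such spanning tree H, let X_H = 1 if all 11 edges of H are present in G. Then P[X_H = 1] = p^{11} = (2/3)^{11} = 2048/177147.
By linearity: E[X] = Σ_H E[X_H] = 61917364224 · p^{11} = 61917364224 · 2048/177147 = 2147483648/3.
Numerically: E[X] ≈ 7.15828e+08.

E[X] = 61917364224 · (2/3)^{11} = 2147483648/3 ≈ 7.15828e+08.


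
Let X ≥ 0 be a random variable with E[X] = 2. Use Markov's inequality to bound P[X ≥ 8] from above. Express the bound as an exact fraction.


μ = E[X] = 2, a = 8.
Markov: P[X ≥ 8] ≤ μ/a = (2)/8 = 1/4.
Numerically: ≈ 0.2500.
(Since a = 8 > μ = 2.0000, the bound 1/4 is < 1 and informative.)

P[X ≥ 8] ≤ 1/4 ≈ 0.2500.


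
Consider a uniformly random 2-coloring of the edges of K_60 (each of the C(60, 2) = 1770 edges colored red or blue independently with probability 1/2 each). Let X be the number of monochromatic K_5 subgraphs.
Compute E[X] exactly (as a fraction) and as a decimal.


Let X = Σ_S X_S over the C(60, 5) = 5461512 subsets S of size 5, where X_S = 1 if the K_5 on S is monochromatic.
For a fixed S, the K_5 on S has C(5, 2) = 10 edges. P[all 10 edges red] = (1/2)^10, and likewise for blue, so P[monochromatic] = 2·(1/2)^10 = 2^{1 − 10} = 1/512.
Summing: E[X] = C(60, 5) · 2^{1 − 10} = 5461512 · 1/512 = 682689/64.
Numerically: E[X] ≈ 10667.0156.

E[X] = C(60,5)·2^(1−C(5,2)) = 682689/64 ≈ 10667.0156.


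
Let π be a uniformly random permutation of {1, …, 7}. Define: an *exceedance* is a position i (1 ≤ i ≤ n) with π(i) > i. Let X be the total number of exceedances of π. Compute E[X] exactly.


Write X = Σ_{i=1}^{7} X_i, where X_i = 1_{π(i) > i}.
For each fixed i, π(i) is uniform over {1, …, 7} (marginal of a uniform permutation), so P[π(i) > i] = (n − i)/n. Summing: Σ_{i=1}^{7} (n − i)/n = (0 + 1 + … + 6)/7 = 7(7 − 1)/(2·7) = (7 − 1)/2.
Hence E[X] = Σ_{i=1}^{7} (7 − i)/7 = 3 ≈ 3.000.

E[X] = 3 = 3.000.


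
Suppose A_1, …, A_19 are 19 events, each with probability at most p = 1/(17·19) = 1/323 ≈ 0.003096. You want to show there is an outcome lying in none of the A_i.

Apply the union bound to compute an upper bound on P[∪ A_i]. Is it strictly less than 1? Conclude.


Union bound: P[∪_{i=1}^{19} A_i] ≤ Σ_i P[A_i] ≤ 19·p = 19·(1/323) = 1/17.
Numerically: 1/17 ≈ 0.058824.
Is 1/17 < 1? YES.
Since P[∪ A_i] ≤ 1/17 < 1, the complement has P[∩ A_i^c] ≥ 1 − 1/17 = 16/17 > 0, so some outcome avoids every A_i.

19·p = 1/17 ≈ 0.058824; existence CERTIFIED by the union bound.


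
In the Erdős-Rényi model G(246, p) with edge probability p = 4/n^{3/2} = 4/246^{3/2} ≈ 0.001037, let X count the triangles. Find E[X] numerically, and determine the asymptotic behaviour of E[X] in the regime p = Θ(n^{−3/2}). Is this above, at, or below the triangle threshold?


Number of potential triangles: C(246, 3) = 2450980.
Each occurs with probability p³ ≈ (0.001037)³ ≈ 1.114223e-09.
By linearity: E[X] = C(246, 3)·p³ ≈ 2450980 · 1.114223e-09 ≈ 0.0027.
Since α = 3/2 > 1, p = c/n^{3/2} = o(1/n) is below the triangle threshold p ~ 1/n. Asymptotically E[X] ~ (c³/6)·n^{3(1−α)} = (4³/6)·n^{-1.5} → 0, so by Markov's inequality G has no triangles w.h.p.

E[X] ≈ 0.0027; in regime p = Θ(1/n^{3/2}) E[X] tends to 0 (below the triangle threshold p ~ 1/n).


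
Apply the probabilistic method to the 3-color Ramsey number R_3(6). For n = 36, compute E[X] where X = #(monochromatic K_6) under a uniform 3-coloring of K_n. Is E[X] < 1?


E[X] = C(36, 6) · 3^{1 − 15} = 1947792 · 3^{−14} = 1947792/4782969.
As a reduced fraction: E[X] = 649264/1594323 ≈ 0.40723.
Is E[X] < 1? YES.
Since E[X] < 1, there exists a 3-coloring of K_{36} with no monochromatic K_6; hence R_3(6) > 36.

E[X] = 649264/1594323 ≈ 0.40723; E[X] < 1, so R_3(6) > 36.


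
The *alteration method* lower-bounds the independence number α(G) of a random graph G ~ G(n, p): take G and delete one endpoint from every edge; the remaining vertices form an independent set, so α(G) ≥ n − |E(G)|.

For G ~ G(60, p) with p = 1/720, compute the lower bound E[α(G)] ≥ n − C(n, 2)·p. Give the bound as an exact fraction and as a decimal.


E[|E(G)|] = C(60, 2)·p = 1770 · (1/720) = 59/24.
E[α(G)] ≥ n − E[|E(G)|] = 60 − 59/24 = 1381/24.
Numerically: ≈ 57.5417.
(This is only a lower bound; the true E[α(G)] may be larger.)

E[α(G)] ≥ 1381/24 ≈ 57.5417.


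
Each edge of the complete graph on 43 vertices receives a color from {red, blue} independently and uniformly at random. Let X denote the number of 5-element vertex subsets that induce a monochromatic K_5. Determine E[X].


Let X = Σ_S X_S over the C(43, 5) = 962598 subsets S of size 5, where X_S = 1 if the K_5 on S is monochromatic.
For a fixed S, the K_5 on S has C(5, 2) = 10 edges. P[all 10 edges red] = (1/2)^10, and likewise for blue, so P[monochromatic] = 2·(1/2)^10 = 2^{1 − 10} = 1/512.
By linearity: E[X] = C(43, 5) · 2^{1 − 10} = 962598 · 1/512 = 481299/256.
Numerically: E[X] ≈ 1880.074219.

E[X] = C(43,5)·2^(1−C(5,2)) = 481299/256 ≈ 1880.074219.


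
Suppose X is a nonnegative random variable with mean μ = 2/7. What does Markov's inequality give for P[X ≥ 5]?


μ = E[X] = 2/7, a = 5.
Markov: P[X ≥ 5] ≤ μ/a = (2/7)/5 = 2/35.
Numerically: ≈ 0.05714.
(Since a = 5 > μ = 0.28571, the bound 2/35 is < 1 and informative.)

P[X ≥ 5] ≤ 2/35 ≈ 0.05714.


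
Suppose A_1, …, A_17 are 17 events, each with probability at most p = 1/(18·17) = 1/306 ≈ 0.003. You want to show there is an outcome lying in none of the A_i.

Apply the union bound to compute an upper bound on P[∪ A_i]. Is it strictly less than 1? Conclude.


Union bound: P[∪_{i=1}^{17} A_i] ≤ Σ_i P[A_i] ≤ 17·p = 17·(1/306) = 1/18.
Numerically: 1/18 ≈ 0.056.
Is 1/18 < 1? YES.
Since P[∪ A_i] ≤ 1/18 < 1, the complement has P[∩ A_i^c] ≥ 1 − 1/18 = 17/18 > 0, so some outcome avoids every A_i.

17·p = 1/18 ≈ 0.056; existence CERTIFIED by the union bound.


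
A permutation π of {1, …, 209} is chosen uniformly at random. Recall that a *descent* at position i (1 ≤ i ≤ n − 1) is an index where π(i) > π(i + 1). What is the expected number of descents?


Write X = Σ X_I over i = 1, …, 208, with X_I the indicator of one descent.
There are 208 indicators.
For each fixed i, the pair (π(i), π(i+1)) is a uniformly random ordered pair of distinct values from {1, …, 209}; by symmetry P[π(i) > π(i+1)] = 1/2.
By linearity: E[X] = 208 · (1/2) = (209 − 1) · (1/2) = 104 ≈ 104.00000.

E[X] = 104 = 104.00000.


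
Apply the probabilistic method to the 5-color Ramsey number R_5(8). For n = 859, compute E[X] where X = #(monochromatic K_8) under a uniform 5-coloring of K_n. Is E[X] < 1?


E[X] = C(859, 8) · 5^{1 − 28} = 7115855595170747139 · 5^{−27} = 7115855595170747139/7450580596923828125.
As a reduced fraction: E[X] = 7115855595170747139/7450580596923828125 ≈ 0.9550740.
Is E[X] < 1? YES.
Since E[X] < 1, there exists a 5-coloring of K_{859} with no monochromatic K_8; hence R_5(8) > 859.

E[X] = 7115855595170747139/7450580596923828125 ≈ 0.9550740; E[X] < 1, so R_5(8) > 859.


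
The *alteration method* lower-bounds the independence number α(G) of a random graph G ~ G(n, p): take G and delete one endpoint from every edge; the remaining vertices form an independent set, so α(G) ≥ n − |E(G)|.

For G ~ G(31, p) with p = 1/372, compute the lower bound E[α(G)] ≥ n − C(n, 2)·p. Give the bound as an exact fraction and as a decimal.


E[|E(G)|] = C(31, 2)·p = 465 · (1/372) = 5/4.
E[α(G)] ≥ n − E[|E(G)|] = 31 − 5/4 = 119/4.
Numerically: ≈ 29.750.
(This is only a lower bound; the true E[α(G)] may be larger.)

E[α(G)] ≥ 119/4 ≈ 29.750.


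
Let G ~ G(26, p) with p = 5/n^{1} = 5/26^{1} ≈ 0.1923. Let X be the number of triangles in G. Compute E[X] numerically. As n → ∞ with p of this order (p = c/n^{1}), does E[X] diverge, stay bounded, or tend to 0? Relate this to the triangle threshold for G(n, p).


Number of potential triangles: C(26, 3) = 2600.
Each occurs with probability p³ ≈ (0.1923)³ ≈ 7.111971e-03.
By linearity: E[X] = C(26, 3)·p³ ≈ 2600 · 7.111971e-03 ≈ 18.4911.
Here α = 1, so p = 5/n is exactly at the triangle threshold p ~ 1/n. Asymptotically E[X] → c³/6 = 5³/6 = 125/6 ≈ 20.8333, a bounded constant. In this regime the triangle count is asymptotically Poisson(c³/6).

E[X] ≈ 18.4911; in regime p = Θ(1/n^{1}) E[X] stays bounded (at the triangle threshold p ~ 1/n).


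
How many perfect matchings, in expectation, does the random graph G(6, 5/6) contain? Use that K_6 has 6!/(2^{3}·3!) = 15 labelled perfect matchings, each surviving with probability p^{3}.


K_6 has 6!/(2^{3}·3!) = 15 labelled perfect matchings.
For each such perfect matching H, let X_H = 1 if all 3 edges of H are present in G. Then P[X_H = 1] = p^{3} = (5/6)^{3} = 125/216.
By linearity: E[X] = Σ_H E[X_H] = 15 · p^{3} = 15 · 125/216 = 625/72.
Numerically: E[X] ≈ 8.681.

E[X] = 15 · (5/6)^{3} = 625/72 ≈ 8.681.


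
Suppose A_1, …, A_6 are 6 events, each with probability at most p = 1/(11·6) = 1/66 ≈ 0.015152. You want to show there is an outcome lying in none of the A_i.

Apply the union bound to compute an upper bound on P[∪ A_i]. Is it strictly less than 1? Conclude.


Union bound: P[∪_{i=1}^{6} A_i] ≤ Σ_i P[A_i] ≤ 6·p = 6·(1/66) = 1/11.
Numerically: 1/11 ≈ 0.090909.
Is 1/11 < 1? YES.
Since P[∪ A_i] ≤ 1/11 < 1, the complement has P[∩ A_i^c] ≥ 1 − 1/11 = 10/11 > 0, so some outcome avoids every A_i.

6·p = 1/11 ≈ 0.090909; existence CERTIFIED by the union bound.


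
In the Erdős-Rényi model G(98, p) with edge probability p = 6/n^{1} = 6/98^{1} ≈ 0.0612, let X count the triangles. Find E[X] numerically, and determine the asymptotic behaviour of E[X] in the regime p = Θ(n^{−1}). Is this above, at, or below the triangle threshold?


Number of potential triangles: C(98, 3) = 152096.
Each occurs with probability p³ ≈ (0.0612)³ ≈ 2.29496e-04.
By linearity: E[X] = C(98, 3)·p³ ≈ 152096 · 2.29496e-04 ≈ 34.905.
Here α = 1, so p = 6/n is exactly at the triangle threshold p ~ 1/n. Asymptotically E[X] → c³/6 = 6³/6 = 36 ≈ 36.000, a bounded constant. In this regime the triangle count is asymptotically Poisson(c³/6).

E[X] ≈ 34.905; in regime p = Θ(1/n^{1}) E[X] stays bounded (at the triangle threshold p ~ 1/n).


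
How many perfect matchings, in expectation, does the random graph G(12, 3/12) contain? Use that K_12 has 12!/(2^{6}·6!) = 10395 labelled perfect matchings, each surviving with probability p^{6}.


K_12 has 12!/(2^{6}·6!) = 10395 labelled perfect matchings.
For each such perfect matching H, let X_H = 1 if all 6 edges of H are present in G. Then P[X_H = 1] = p^{6} = (1/4)^{6} = 1/4096.
By linearity of expectation: E[X] = Σ_H E[X_H] = 10395 · p^{6} = 10395 · 1/4096 = 10395/4096.
Numerically: E[X] ≈ 2.5378.

E[X] = 10395 · (1/4)^{6} = 10395/4096 ≈ 2.5378.


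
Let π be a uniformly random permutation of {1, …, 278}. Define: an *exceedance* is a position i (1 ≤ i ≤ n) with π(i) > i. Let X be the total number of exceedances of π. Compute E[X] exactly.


Write X = Σ_{i=1}^{278} X_i, where X_i = 1_{π(i) > i}.
For each fixed i, π(i) is uniform over {1, …, 278} (marginal of a uniform permutation), so P[π(i) > i] = (n − i)/n. Summing: Σ_{i=1}^{278} (n − i)/n = (0 + 1 + … + 277)/278 = 278(278 − 1)/(2·278) = (278 − 1)/2.
Hence E[X] = Σ_{i=1}^{278} (278 − i)/278 = 277/2 ≈ 138.500.

E[X] = 277/2 = 138.500.


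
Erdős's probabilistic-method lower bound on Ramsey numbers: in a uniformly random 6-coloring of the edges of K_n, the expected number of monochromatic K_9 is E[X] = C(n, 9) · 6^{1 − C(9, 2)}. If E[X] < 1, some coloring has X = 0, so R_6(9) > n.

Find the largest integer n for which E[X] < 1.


We need C(n, 9) · 6^{1 − 36} < 1, i.e. C(n, 9) < 6^{36 − 1} = 1719070799748422591028658176.
Check values of n near the boundary:
  n = 4403: C(4403, 9) = 1699894433046281918452233150; 1699894433046281918452233150 < 1719070799748422591028658176? YES
  n = 4404: C(4404, 9) = 1703375445537161676647015880; 1703375445537161676647015880 < 1719070799748422591028658176? YES
  n = 4405: C(4405, 9) = 1706862792900636302463627150; 1706862792900636302463627150 < 1719070799748422591028658176? YES
  n = 4406: C(4406, 9) = 1710356485221788389505285700; 1710356485221788389505285700 < 1719070799748422591028658176? YES
  n = 4407: C(4407, 9) = 1713856532599459170657070050; 1713856532599459170657070050 < 1719070799748422591028658176? YES
  n = 4408: C(4408, 9) = 1717362945146264156457459600; 1717362945146264156457459600 < 1719070799748422591028658176? YES
  n = 4409: C(4409, 9) = 1720875732988608787686577131; 1720875732988608787686577131 < 1719070799748422591028658176? NO
The largest n with C(n, 9) < 1719070799748422591028658176 is n = 4408 (where E[X] = 35778394690547169926197075/35813974994758803979763712 ≈ 0.9990). Hence R_6(9) > 4408, i.e. R_6(9) ≥ 4409.

Largest n = 4408; hence R_6(9) > 4408.


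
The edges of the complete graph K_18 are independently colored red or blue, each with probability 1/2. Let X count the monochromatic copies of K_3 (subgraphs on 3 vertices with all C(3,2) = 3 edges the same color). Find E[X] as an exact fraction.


Let X = Σ_S X_S over the C(18, 3) = 816 subsets S of size 3, where X_S = 1 if the K_3 on S is monochromatic.
For a fixed S, the K_3 on S has C(3, 2) = 3 edges. P[all 3 edges red] = (1/2)^3, and likewise for blue, so P[monochromatic] = 2·(1/2)^3 = 2^{1 − 3} = 1/4.
By linearity: E[X] = C(18, 3) · 2^{1 − 3} = 816 · 1/4 = 204.
Numerically: E[X] ≈ 204.000.

E[X] = C(18,3)·2^(1−C(3,2)) = 204 ≈ 204.000.


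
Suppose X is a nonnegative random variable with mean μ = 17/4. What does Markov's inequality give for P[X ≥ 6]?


μ = E[X] = 17/4, a = 6.
Markov: P[X ≥ 6] ≤ μ/a = (17/4)/6 = 17/24.
Numerically: ≈ 0.70833.
(Since a = 6 > μ = 4.25000, the bound 17/24 is < 1 and informative.)

P[X ≥ 6] ≤ 17/24 ≈ 0.70833.


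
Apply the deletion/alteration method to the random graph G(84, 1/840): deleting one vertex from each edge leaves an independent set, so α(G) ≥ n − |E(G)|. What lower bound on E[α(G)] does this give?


E[|E(G)|] = C(84, 2)·p = 3486 · (1/840) = 83/20.
E[α(G)] ≥ n − E[|E(G)|] = 84 − 83/20 = 1597/20.
Numerically: ≈ 79.850000.
(This is only a lower bound; the true E[α(G)] may be larger.)

E[α(G)] ≥ 1597/20 ≈ 79.850000.


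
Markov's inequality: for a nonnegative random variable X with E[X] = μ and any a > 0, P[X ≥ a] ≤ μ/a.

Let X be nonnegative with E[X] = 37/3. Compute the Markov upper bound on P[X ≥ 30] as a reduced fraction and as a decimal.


μ = E[X] = 37/3, a = 30.
Markov: P[X ≥ 30] ≤ μ/a = (37/3)/30 = 37/90.
Numerically: ≈ 0.411111.
(Since a = 30 > μ = 12.333333, the bound 37/90 is < 1 and informative.)

P[X ≥ 30] ≤ 37/90 ≈ 0.411111.


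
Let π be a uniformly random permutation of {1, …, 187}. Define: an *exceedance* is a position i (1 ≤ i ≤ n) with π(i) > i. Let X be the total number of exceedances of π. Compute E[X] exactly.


Write X = Σ_{i=1}^{187} X_i, where X_i = 1_{π(i) > i}.
For each fixed i, π(i) is uniform over {1, …, 187} (marginal of a uniform permutation), so P[π(i) > i] = (n − i)/n. Summing: Σ_{i=1}^{187} (n − i)/n = (0 + 1 + … + 186)/187 = 187(187 − 1)/(2·187) = (187 − 1)/2.
Hence E[X] = Σ_{i=1}^{187} (187 − i)/187 = 93 ≈ 93.0000.

E[X] = 93 = 93.0000.


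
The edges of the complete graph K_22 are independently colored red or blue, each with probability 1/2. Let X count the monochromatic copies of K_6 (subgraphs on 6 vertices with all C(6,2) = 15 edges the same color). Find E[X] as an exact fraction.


Let X = Σ_S X_S over the C(22, 6) = 74613 subsets S of size 6, where X_S = 1 if the K_6 on S is monochromatic.
For a fixed S, the K_6 on S has C(6, 2) = 15 edges. P[all 15 edges red] = (1/2)^15, and likewise for blue, so P[monochromatic] = 2·(1/2)^15 = 2^{1 − 15} = 1/16384.
By linearity: E[X] = C(22, 6) · 2^{1 − 15} = 74613 · 1/16384 = 74613/16384.
Numerically: E[X] ≈ 4.554.

E[X] = C(22,6)·2^(1−C(6,2)) = 74613/16384 ≈ 4.554.


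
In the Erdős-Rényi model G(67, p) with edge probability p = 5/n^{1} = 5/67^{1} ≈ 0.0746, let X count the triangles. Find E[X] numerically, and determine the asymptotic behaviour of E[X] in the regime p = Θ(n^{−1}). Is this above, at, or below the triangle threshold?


Number of potential triangles: C(67, 3) = 47905.
Each occurs with probability p³ ≈ (0.0746)³ ≈ 4.15610e-04.
By linearity: E[X] = C(67, 3)·p³ ≈ 47905 · 4.15610e-04 ≈ 19.910.
Here α = 1, so p = 5/n is exactly at the triangle threshold p ~ 1/n. Asymptotically E[X] → c³/6 = 5³/6 = 125/6 ≈ 20.833, a bounded constant. In this regime the triangle count is asymptotically Poisson(c³/6).

E[X] ≈ 19.910; in regime p = Θ(1/n^{1}) E[X] stays bounded (at the triangle threshold p ~ 1/n).


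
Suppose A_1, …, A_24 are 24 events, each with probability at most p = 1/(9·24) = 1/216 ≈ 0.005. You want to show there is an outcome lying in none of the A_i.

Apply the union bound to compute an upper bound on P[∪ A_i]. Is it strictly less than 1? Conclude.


Union bound: P[∪_{i=1}^{24} A_i] ≤ Σ_i P[A_i] ≤ 24·p = 24·(1/216) = 1/9.
Numerically: 1/9 ≈ 0.111.
Is 1/9 < 1? YES.
Since P[∪ A_i] ≤ 1/9 < 1, the complement has P[∩ A_i^c] ≥ 1 − 1/9 = 8/9 > 0, so some outcome avoids every A_i.

24·p = 1/9 ≈ 0.111; existence CERTIFIED by the union bound.


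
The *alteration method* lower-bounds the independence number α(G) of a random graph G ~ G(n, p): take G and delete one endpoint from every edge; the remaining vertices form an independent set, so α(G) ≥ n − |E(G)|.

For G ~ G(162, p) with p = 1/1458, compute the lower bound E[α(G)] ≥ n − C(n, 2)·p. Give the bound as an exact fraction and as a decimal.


E[|E(G)|] = C(162, 2)·p = 13041 · (1/1458) = 161/18.
E[α(G)] ≥ n − E[|E(G)|] = 162 − 161/18 = 2755/18.
Numerically: ≈ 153.056.
(This is only a lower bound; the true E[α(G)] may be larger.)

E[α(G)] ≥ 2755/18 ≈ 153.056.


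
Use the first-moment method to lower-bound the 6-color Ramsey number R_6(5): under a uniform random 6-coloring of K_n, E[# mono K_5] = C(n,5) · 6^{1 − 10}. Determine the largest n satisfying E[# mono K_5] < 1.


We need C(n, 5) · 6^{1 − 10} < 1, i.e. C(n, 5) < 6^{10 − 1} = 10077696.
Check values of n near the boundary:
  n = 66: C(66, 5) = 8936928; 8936928 < 10077696? YES
  n = 67: C(67, 5) = 9657648; 9657648 < 10077696? YES
  n = 68: C(68, 5) = 10424128; 10424128 < 10077696? NO
The largest n with C(n, 5) < 10077696 is n = 67 (where E[X] = 67067/69984 ≈ 0.958). Hence R_6(5) > 67, i.e. R_6(5) ≥ 68.

Largest n = 67; hence R_6(5) > 67.


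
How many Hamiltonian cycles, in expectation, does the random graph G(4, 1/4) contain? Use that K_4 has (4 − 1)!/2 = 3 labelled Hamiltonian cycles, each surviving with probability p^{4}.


K_4 has (4 − 1)!/2 = 3 labelled Hamiltonian cycles.
For each such Hamiltonian cycle H, let X_H = 1 if all 4 edges of H are present in G. Then P[X_H = 1] = p^{4} = (1/4)^{4} = 1/256.
Summing the indicators: E[X] = Σ_H E[X_H] = 3 · p^{4} = 3 · 1/256 = 3/256.
Numerically: E[X] ≈ 0.0117.

E[X] = 3 · (1/4)^{4} = 3/256 ≈ 0.0117.


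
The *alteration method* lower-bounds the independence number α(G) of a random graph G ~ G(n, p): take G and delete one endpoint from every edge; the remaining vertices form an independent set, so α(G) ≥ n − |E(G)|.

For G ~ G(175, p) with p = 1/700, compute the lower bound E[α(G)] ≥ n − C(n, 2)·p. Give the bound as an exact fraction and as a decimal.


E[|E(G)|] = C(175, 2)·p = 15225 · (1/700) = 87/4.
E[α(G)] ≥ n − E[|E(G)|] = 175 − 87/4 = 613/4.
Numerically: ≈ 153.2500.
(This is only a lower bound; the true E[α(G)] may be larger.)

E[α(G)] ≥ 613/4 ≈ 153.2500.


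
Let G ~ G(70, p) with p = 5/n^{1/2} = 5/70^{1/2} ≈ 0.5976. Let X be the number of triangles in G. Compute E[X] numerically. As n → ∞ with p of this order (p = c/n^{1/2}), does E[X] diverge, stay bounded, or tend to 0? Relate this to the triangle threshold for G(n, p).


Number of potential triangles: C(70, 3) = 54740.
Each occurs with probability p³ ≈ (0.5976)³ ≈ 2.134337e-01.
By linearity: E[X] = C(70, 3)·p³ ≈ 54740 · 2.134337e-01 ≈ 11683.3597.
Since α = 1/2 < 1, p = c/n^{1/2} ≫ 1/n is above the triangle threshold p ~ 1/n. Asymptotically E[X] ~ (c³/6)·n^{3(1−α)} = (5³/6)·n^{1.5} → ∞; triangles are abundant w.h.p.

E[X] ≈ 11683.3597; in regime p = Θ(1/n^{1/2}) E[X] diverges (above the triangle threshold p ~ 1/n).


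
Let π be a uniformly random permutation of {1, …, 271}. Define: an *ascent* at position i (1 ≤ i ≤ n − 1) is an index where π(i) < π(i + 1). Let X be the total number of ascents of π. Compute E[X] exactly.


Write X = Σ X_I over i = 1, …, 270, with X_I the indicator of one ascent.
There are 270 indicators.
For each fixed i, the pair (π(i), π(i+1)) is a uniformly random ordered pair of distinct values from {1, …, 271}; by symmetry P[π(i) < π(i+1)] = 1/2.
By linearity: E[X] = 270 · (1/2) = (271 − 1) · (1/2) = 135 ≈ 135.000.

E[X] = 135 = 135.000.


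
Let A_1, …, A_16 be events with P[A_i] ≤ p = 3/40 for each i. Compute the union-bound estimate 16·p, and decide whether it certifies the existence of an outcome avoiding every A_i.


Union bound: P[∪_{i=1}^{16} A_i] ≤ Σ_i P[A_i] ≤ 16·p = 16·(3/40) = 6/5.
Numerically: 6/5 ≈ 1.200.
Is 6/5 < 1? NO.
Since the bound 6/5 is ≥ 1, the union bound is uninformative here; it does NOT by itself certify existence.

16·p = 6/5 ≈ 1.200; existence NOT certified by the union bound.


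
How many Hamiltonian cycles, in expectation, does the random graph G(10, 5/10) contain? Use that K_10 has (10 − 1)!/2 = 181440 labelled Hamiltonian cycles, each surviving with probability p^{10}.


K_10 has (10 − 1)!/2 = 181440 labelled Hamiltonian cycles.
For each such Hamiltonian cycle H, let X_H = 1 if all 10 edges of H are present in G. Then P[X_H = 1] = p^{10} = (1/2)^{10} = 1/1024.
Summing the indicators: E[X] = Σ_H E[X_H] = 181440 · p^{10} = 181440 · 1/1024 = 2835/16.
Numerically: E[X] ≈ 177.188.

E[X] = 181440 · (1/2)^{10} = 2835/16 ≈ 177.188.


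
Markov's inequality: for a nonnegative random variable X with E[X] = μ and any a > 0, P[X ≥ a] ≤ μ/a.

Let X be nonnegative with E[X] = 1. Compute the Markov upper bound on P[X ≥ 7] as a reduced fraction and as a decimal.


μ = E[X] = 1, a = 7.
Markov: P[X ≥ 7] ≤ μ/a = (1)/7 = 1/7.
Numerically: ≈ 0.14286.
(Since a = 7 > μ = 1.00000, the bound 1/7 is < 1 and informative.)

P[X ≥ 7] ≤ 1/7 ≈ 0.14286.


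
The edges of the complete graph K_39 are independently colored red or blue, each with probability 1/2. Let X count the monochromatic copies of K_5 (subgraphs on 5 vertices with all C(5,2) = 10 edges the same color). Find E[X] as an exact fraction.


Let X = Σ_S X_S over the C(39, 5) = 575757 subsets S of size 5, where X_S = 1 if the K_5 on S is monochromatic.
For a fixed S, the K_5 on S has C(5, 2) = 10 edges. P[all 10 edges red] = (1/2)^10, and likewise for blue, so P[monochromatic] = 2·(1/2)^10 = 2^{1 − 10} = 1/512.
Summing: E[X] = C(39, 5) · 2^{1 − 10} = 575757 · 1/512 = 575757/512.
Numerically: E[X] ≈ 1124.5254.

E[X] = C(39,5)·2^(1−C(5,2)) = 575757/512 ≈ 1124.5254.


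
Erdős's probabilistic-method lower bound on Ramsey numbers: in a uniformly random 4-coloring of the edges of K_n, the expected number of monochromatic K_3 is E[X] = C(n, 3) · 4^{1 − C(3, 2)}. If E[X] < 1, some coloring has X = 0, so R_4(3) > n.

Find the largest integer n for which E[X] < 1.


We need C(n, 3) · 4^{1 − 3} < 1, i.e. C(n, 3) < 4^{3 − 1} = 16.
Check values of n near the boundary:
  n = 3: C(3, 3) = 1; 1 < 16? YES
  n = 4: C(4, 3) = 4; 4 < 16? YES
  n = 5: C(5, 3) = 10; 10 < 16? YES
  n = 6: C(6, 3) = 20; 20 < 16? NO
  n = 7: C(7, 3) = 35; 35 < 16? NO
The largest n with C(n, 3) < 16 is n = 5 (where E[X] = 5/8 ≈ 0.625). Hence R_4(3) > 5, i.e. R_4(3) ≥ 6.

Largest n = 5; hence R_4(3) > 5.


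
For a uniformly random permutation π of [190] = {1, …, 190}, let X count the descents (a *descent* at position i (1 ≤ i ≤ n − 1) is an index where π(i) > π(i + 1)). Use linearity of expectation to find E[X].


Write X = Σ X_I over i = 1, …, 189, with X_I the indicator of one descent.
There are 189 indicators.
For each fixed i, the pair (π(i), π(i+1)) is a uniformly random ordered pair of distinct values from {1, …, 190}; by symmetry P[π(i) > π(i+1)] = 1/2.
By linearity: E[X] = 189 · (1/2) = (190 − 1) · (1/2) = 189/2 ≈ 94.50000.

E[X] = 189/2 = 94.50000.


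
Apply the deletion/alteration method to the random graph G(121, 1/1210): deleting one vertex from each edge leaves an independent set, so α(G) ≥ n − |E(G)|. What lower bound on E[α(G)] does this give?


E[|E(G)|] = C(121, 2)·p = 7260 · (1/1210) = 6.
E[α(G)] ≥ n − E[|E(G)|] = 121 − 6 = 115.
Numerically: ≈ 115.000.
(This is only a lower bound; the true E[α(G)] may be larger.)

E[α(G)] ≥ 115 ≈ 115.000.


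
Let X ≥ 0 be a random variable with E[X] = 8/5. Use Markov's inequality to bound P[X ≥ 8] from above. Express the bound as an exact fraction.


μ = E[X] = 8/5, a = 8.
Markov: P[X ≥ 8] ≤ μ/a = (8/5)/8 = 1/5.
Numerically: ≈ 0.2000.
(Since a = 8 > μ = 1.6000, the bound 1/5 is < 1 and informative.)

P[X ≥ 8] ≤ 1/5 ≈ 0.2000.


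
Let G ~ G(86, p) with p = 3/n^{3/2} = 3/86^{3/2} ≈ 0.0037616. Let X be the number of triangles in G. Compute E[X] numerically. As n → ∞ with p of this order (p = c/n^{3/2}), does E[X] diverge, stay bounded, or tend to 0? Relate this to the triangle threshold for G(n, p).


Number of potential triangles: C(86, 3) = 102340.
Each occurs with probability p³ ≈ (0.0037616)³ ≈ 5.3225621e-08.
By linearity: E[X] = C(86, 3)·p³ ≈ 102340 · 5.3225621e-08 ≈ 0.00545.
Since α = 3/2 > 1, p = c/n^{3/2} = o(1/n) is below the triangle threshold p ~ 1/n. Asymptotically E[X] ~ (c³/6)·n^{3(1−α)} = (3³/6)·n^{-1.5} → 0, so by Markov's inequality G has no triangles w.h.p.

E[X] ≈ 0.00545; in regime p = Θ(1/n^{3/2}) E[X] tends to 0 (below the triangle threshold p ~ 1/n).


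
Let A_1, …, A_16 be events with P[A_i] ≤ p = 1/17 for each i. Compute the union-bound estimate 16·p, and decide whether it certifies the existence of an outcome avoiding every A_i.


Union bound: P[∪_{i=1}^{16} A_i] ≤ Σ_i P[A_i] ≤ 16·p = 16·(1/17) = 16/17.
Numerically: 16/17 ≈ 0.9411765.
Is 16/17 < 1? YES.
Since P[∪ A_i] ≤ 16/17 < 1, the complement has P[∩ A_i^c] ≥ 1 − 16/17 = 1/17 > 0, so some outcome avoids every A_i.

16·p = 16/17 ≈ 0.9411765; existence CERTIFIED by the union bound.


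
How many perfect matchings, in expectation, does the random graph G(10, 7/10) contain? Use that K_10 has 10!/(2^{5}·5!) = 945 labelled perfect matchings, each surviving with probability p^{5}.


K_10 has 10!/(2^{5}·5!) = 945 labelled perfect matchings.
For each such perfect matching H, let X_H = 1 if all 5 edges of H are present in G. Then P[X_H = 1] = p^{5} = (7/10)^{5} = 16807/100000.
Summing the indicators: E[X] = Σ_H E[X_H] = 945 · p^{5} = 945 · 16807/100000 = 3176523/20000.
Numerically: E[X] ≈ 159.

E[X] = 945 · (7/10)^{5} = 3176523/20000 ≈ 159.


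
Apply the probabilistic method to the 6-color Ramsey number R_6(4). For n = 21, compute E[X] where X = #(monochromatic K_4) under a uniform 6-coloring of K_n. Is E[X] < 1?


E[X] = C(21, 4) · 6^{1 − 6} = 5985 · 6^{−5} = 5985/7776.
As a reduced fraction: E[X] = 665/864 ≈ 0.770.
Is E[X] < 1? YES.
Since E[X] < 1, there exists a 6-coloring of K_{21} with no monochromatic K_4; hence R_6(4) > 21.

E[X] = 665/864 ≈ 0.770; E[X] < 1, so R_6(4) > 21.


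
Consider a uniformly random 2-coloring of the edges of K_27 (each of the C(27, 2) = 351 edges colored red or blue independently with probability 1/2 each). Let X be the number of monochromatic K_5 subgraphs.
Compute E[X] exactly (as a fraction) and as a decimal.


Let X = Σ_S X_S over the C(27, 5) = 80730 subsets S of size 5, where X_S = 1 if the K_5 on S is monochromatic.
For a fixed S, the K_5 on S has C(5, 2) = 10 edges. P[all 10 edges red] = (1/2)^10, and likewise for blue, so P[monochromatic] = 2·(1/2)^10 = 2^{1 − 10} = 1/512.
By linearity: E[X] = C(27, 5) · 2^{1 − 10} = 80730 · 1/512 = 40365/256.
Numerically: E[X] ≈ 157.675781.

E[X] = C(27,5)·2^(1−C(5,2)) = 40365/256 ≈ 157.675781.


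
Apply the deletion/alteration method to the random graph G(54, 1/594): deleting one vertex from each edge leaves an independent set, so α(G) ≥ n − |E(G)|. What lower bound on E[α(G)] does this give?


E[|E(G)|] = C(54, 2)·p = 1431 · (1/594) = 53/22.
E[α(G)] ≥ n − E[|E(G)|] = 54 − 53/22 = 1135/22.
Numerically: ≈ 51.591.
(This is only a lower bound; the true E[α(G)] may be larger.)

E[α(G)] ≥ 1135/22 ≈ 51.591.


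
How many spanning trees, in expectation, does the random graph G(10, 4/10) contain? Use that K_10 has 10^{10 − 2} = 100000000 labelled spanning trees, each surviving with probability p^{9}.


K_10 has 10^{10 − 2} = 100000000 labelled spanning trees.
For each such spanning tree H, let X_H = 1 if all 9 edges of H are present in G. Then P[X_H = 1] = p^{9} = (2/5)^{9} = 512/1953125.
By linearity of expectation: E[X] = Σ_H E[X_H] = 100000000 · p^{9} = 100000000 · 512/1953125 = 131072/5.
Numerically: E[X] ≈ 2.62e+04.

E[X] = 100000000 · (2/5)^{9} = 131072/5 ≈ 2.62e+04.
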